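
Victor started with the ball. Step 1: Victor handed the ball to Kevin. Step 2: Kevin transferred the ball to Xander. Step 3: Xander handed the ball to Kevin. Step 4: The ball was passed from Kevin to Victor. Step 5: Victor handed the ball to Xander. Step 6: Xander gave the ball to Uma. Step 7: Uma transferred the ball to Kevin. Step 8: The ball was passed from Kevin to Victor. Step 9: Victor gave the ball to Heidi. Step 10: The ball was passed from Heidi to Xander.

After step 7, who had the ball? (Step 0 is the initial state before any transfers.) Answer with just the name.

Tracking the ball holder through step 7:
After step 0 (start): Victor
After step 1: Kevin
After step 2: Xander
After step 3: Kevin
After step 4: Victor
After step 5: Xander
After step 6: Uma
After step 7: Kevin

At step 7, the holder is Kevin.

Answer: Kevin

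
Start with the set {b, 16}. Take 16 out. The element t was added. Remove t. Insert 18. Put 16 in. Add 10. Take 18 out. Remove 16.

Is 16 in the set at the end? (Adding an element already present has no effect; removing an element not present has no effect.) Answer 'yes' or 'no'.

Tracking the set through each operation:
Start: {16, b}
Event 1 (remove 16): removed. Set: {b}
Event 2 (add t): added. Set: {b, t}
Event 3 (remove t): removed. Set: {b}
Event 4 (add 18): added. Set: {18, b}
Event 5 (add 16): added. Set: {16, 18, b}
Event 6 (add 10): added. Set: {10, 16, 18, b}
Event 7 (remove 18): removed. Set: {10, 16, b}
Event 8 (remove 16): removed. Set: {10, b}

Final set: {10, b} (size 2)
16 is NOT in the final set.

Answer: no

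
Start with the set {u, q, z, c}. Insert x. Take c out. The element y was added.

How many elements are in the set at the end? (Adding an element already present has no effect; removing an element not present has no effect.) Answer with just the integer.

Answer: 5

Derivation:
Tracking the set through each operation:
Start: {c, q, u, z}
Event 1 (add x): added. Set: {c, q, u, x, z}
Event 2 (remove c): removed. Set: {q, u, x, z}
Event 3 (add y): added. Set: {q, u, x, y, z}

Final set: {q, u, x, y, z} (size 5)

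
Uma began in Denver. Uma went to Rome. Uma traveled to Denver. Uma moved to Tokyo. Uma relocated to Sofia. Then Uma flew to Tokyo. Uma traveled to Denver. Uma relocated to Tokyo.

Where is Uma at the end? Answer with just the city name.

Tracking Uma's location:
Start: Uma is in Denver.
After move 1: Denver -> Rome. Uma is in Rome.
After move 2: Rome -> Denver. Uma is in Denver.
After move 3: Denver -> Tokyo. Uma is in Tokyo.
After move 4: Tokyo -> Sofia. Uma is in Sofia.
After move 5: Sofia -> Tokyo. Uma is in Tokyo.
After move 6: Tokyo -> Denver. Uma is in Denver.
After move 7: Denver -> Tokyo. Uma is in Tokyo.

Answer: Tokyo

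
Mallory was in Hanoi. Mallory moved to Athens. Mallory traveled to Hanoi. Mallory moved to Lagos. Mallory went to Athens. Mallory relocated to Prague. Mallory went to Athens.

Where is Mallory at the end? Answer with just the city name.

Tracking Mallory's location:
Start: Mallory is in Hanoi.
After move 1: Hanoi -> Athens. Mallory is in Athens.
After move 2: Athens -> Hanoi. Mallory is in Hanoi.
After move 3: Hanoi -> Lagos. Mallory is in Lagos.
After move 4: Lagos -> Athens. Mallory is in Athens.
After move 5: Athens -> Prague. Mallory is in Prague.
After move 6: Prague -> Athens. Mallory is in Athens.

Answer: Athens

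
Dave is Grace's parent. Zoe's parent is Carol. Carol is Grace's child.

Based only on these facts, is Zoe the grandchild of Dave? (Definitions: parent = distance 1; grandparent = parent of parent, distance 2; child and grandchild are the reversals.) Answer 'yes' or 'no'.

Answer: no

Derivation:
Reconstructing the parent chain from the given facts:
  Dave -> Grace -> Carol -> Zoe
(each arrow means 'parent of the next')
Positions in the chain (0 = top):
  position of Dave: 0
  position of Grace: 1
  position of Carol: 2
  position of Zoe: 3

Zoe is at position 3, Dave is at position 0; signed distance (j - i) = -3.
'grandchild' requires j - i = -2. Actual distance is -3, so the relation does NOT hold.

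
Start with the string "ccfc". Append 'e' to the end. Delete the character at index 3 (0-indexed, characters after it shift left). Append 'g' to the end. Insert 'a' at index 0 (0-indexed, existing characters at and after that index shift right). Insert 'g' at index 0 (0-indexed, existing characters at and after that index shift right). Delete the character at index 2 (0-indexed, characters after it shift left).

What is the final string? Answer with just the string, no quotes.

Applying each edit step by step:
Start: "ccfc"
Op 1 (append 'e'): "ccfc" -> "ccfce"
Op 2 (delete idx 3 = 'c'): "ccfce" -> "ccfe"
Op 3 (append 'g'): "ccfe" -> "ccfeg"
Op 4 (insert 'a' at idx 0): "ccfeg" -> "accfeg"
Op 5 (insert 'g' at idx 0): "accfeg" -> "gaccfeg"
Op 6 (delete idx 2 = 'c'): "gaccfeg" -> "gacfeg"

Answer: gacfeg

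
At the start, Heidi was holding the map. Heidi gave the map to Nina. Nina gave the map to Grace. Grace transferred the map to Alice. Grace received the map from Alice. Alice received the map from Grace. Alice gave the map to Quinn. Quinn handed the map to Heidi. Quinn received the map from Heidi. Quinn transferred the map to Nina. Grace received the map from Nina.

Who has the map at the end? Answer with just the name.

Tracking the map through each event:
Start: Heidi has the map.
After event 1: Nina has the map.
After event 2: Grace has the map.
After event 3: Alice has the map.
After event 4: Grace has the map.
After event 5: Alice has the map.
After event 6: Quinn has the map.
After event 7: Heidi has the map.
After event 8: Quinn has the map.
After event 9: Nina has the map.
After event 10: Grace has the map.

Answer: Grace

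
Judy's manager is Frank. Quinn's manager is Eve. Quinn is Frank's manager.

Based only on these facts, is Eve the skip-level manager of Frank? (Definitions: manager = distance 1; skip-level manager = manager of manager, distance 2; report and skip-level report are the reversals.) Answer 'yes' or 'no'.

Answer: yes

Derivation:
Reconstructing the manager chain from the given facts:
  Eve -> Quinn -> Frank -> Judy
(each arrow means 'manager of the next')
Positions in the chain (0 = top):
  position of Eve: 0
  position of Quinn: 1
  position of Frank: 2
  position of Judy: 3

Eve is at position 0, Frank is at position 2; signed distance (j - i) = 2.
'skip-level manager' requires j - i = 2. Actual distance is 2, so the relation HOLDS.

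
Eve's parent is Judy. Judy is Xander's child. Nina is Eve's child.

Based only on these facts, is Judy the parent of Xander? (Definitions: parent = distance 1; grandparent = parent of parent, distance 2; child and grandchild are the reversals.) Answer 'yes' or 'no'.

Reconstructing the parent chain from the given facts:
  Xander -> Judy -> Eve -> Nina
(each arrow means 'parent of the next')
Positions in the chain (0 = top):
  position of Xander: 0
  position of Judy: 1
  position of Eve: 2
  position of Nina: 3

Judy is at position 1, Xander is at position 0; signed distance (j - i) = -1.
'parent' requires j - i = 1. Actual distance is -1, so the relation does NOT hold.

Answer: no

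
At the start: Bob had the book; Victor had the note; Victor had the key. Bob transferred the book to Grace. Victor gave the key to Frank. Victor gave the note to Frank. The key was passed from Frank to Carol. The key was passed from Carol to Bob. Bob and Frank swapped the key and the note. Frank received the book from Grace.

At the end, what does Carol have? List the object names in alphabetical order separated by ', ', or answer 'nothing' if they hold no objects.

Answer: nothing

Derivation:
Tracking all object holders:
Start: book:Bob, note:Victor, key:Victor
Event 1 (give book: Bob -> Grace). State: book:Grace, note:Victor, key:Victor
Event 2 (give key: Victor -> Frank). State: book:Grace, note:Victor, key:Frank
Event 3 (give note: Victor -> Frank). State: book:Grace, note:Frank, key:Frank
Event 4 (give key: Frank -> Carol). State: book:Grace, note:Frank, key:Carol
Event 5 (give key: Carol -> Bob). State: book:Grace, note:Frank, key:Bob
Event 6 (swap key<->note: now key:Frank, note:Bob). State: book:Grace, note:Bob, key:Frank
Event 7 (give book: Grace -> Frank). State: book:Frank, note:Bob, key:Frank

Final state: book:Frank, note:Bob, key:Frank
Carol holds: (nothing).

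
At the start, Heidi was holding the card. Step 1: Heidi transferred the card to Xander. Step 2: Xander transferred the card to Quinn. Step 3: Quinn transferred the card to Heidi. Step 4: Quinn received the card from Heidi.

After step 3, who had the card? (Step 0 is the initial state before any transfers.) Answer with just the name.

Tracking the card holder through step 3:
After step 0 (start): Heidi
After step 1: Xander
After step 2: Quinn
After step 3: Heidi

At step 3, the holder is Heidi.

Answer: Heidi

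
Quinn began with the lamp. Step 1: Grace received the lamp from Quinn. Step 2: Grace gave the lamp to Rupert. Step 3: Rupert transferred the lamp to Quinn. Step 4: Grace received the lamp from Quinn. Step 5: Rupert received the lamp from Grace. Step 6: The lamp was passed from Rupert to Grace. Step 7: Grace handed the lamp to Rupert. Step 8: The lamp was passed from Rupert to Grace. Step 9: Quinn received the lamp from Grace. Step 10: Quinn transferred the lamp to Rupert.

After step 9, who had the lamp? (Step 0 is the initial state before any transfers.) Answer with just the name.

Tracking the lamp holder through step 9:
After step 0 (start): Quinn
After step 1: Grace
After step 2: Rupert
After step 3: Quinn
After step 4: Grace
After step 5: Rupert
After step 6: Grace
After step 7: Rupert
After step 8: Grace
After step 9: Quinn

At step 9, the holder is Quinn.

Answer: Quinn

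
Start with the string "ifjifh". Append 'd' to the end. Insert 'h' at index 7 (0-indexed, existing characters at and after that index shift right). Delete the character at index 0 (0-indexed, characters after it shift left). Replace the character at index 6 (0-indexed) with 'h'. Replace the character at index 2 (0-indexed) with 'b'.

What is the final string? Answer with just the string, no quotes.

Applying each edit step by step:
Start: "ifjifh"
Op 1 (append 'd'): "ifjifh" -> "ifjifhd"
Op 2 (insert 'h' at idx 7): "ifjifhd" -> "ifjifhdh"
Op 3 (delete idx 0 = 'i'): "ifjifhdh" -> "fjifhdh"
Op 4 (replace idx 6: 'h' -> 'h'): "fjifhdh" -> "fjifhdh"
Op 5 (replace idx 2: 'i' -> 'b'): "fjifhdh" -> "fjbfhdh"

Answer: fjbfhdh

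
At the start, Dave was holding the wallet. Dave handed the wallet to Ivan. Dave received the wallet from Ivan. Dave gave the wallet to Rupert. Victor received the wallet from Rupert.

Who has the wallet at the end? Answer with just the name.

Answer: Victor

Derivation:
Tracking the wallet through each event:
Start: Dave has the wallet.
After event 1: Ivan has the wallet.
After event 2: Dave has the wallet.
After event 3: Rupert has the wallet.
After event 4: Victor has the wallet.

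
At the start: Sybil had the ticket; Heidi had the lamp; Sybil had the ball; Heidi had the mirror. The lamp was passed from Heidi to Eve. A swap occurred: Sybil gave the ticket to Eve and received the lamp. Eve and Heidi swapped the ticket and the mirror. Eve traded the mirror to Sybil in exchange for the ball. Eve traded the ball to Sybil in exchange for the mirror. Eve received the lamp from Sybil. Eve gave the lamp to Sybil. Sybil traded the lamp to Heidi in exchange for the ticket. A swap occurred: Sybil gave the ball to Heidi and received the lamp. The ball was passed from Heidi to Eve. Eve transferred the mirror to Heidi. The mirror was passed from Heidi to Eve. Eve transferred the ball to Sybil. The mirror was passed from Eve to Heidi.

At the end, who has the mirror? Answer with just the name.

Tracking all object holders:
Start: ticket:Sybil, lamp:Heidi, ball:Sybil, mirror:Heidi
Event 1 (give lamp: Heidi -> Eve). State: ticket:Sybil, lamp:Eve, ball:Sybil, mirror:Heidi
Event 2 (swap ticket<->lamp: now ticket:Eve, lamp:Sybil). State: ticket:Eve, lamp:Sybil, ball:Sybil, mirror:Heidi
Event 3 (swap ticket<->mirror: now ticket:Heidi, mirror:Eve). State: ticket:Heidi, lamp:Sybil, ball:Sybil, mirror:Eve
Event 4 (swap mirror<->ball: now mirror:Sybil, ball:Eve). State: ticket:Heidi, lamp:Sybil, ball:Eve, mirror:Sybil
Event 5 (swap ball<->mirror: now ball:Sybil, mirror:Eve). State: ticket:Heidi, lamp:Sybil, ball:Sybil, mirror:Eve
Event 6 (give lamp: Sybil -> Eve). State: ticket:Heidi, lamp:Eve, ball:Sybil, mirror:Eve
Event 7 (give lamp: Eve -> Sybil). State: ticket:Heidi, lamp:Sybil, ball:Sybil, mirror:Eve
Event 8 (swap lamp<->ticket: now lamp:Heidi, ticket:Sybil). State: ticket:Sybil, lamp:Heidi, ball:Sybil, mirror:Eve
Event 9 (swap ball<->lamp: now ball:Heidi, lamp:Sybil). State: ticket:Sybil, lamp:Sybil, ball:Heidi, mirror:Eve
Event 10 (give ball: Heidi -> Eve). State: ticket:Sybil, lamp:Sybil, ball:Eve, mirror:Eve
Event 11 (give mirror: Eve -> Heidi). State: ticket:Sybil, lamp:Sybil, ball:Eve, mirror:Heidi
Event 12 (give mirror: Heidi -> Eve). State: ticket:Sybil, lamp:Sybil, ball:Eve, mirror:Eve
Event 13 (give ball: Eve -> Sybil). State: ticket:Sybil, lamp:Sybil, ball:Sybil, mirror:Eve
Event 14 (give mirror: Eve -> Heidi). State: ticket:Sybil, lamp:Sybil, ball:Sybil, mirror:Heidi

Final state: ticket:Sybil, lamp:Sybil, ball:Sybil, mirror:Heidi
The mirror is held by Heidi.

Answer: Heidi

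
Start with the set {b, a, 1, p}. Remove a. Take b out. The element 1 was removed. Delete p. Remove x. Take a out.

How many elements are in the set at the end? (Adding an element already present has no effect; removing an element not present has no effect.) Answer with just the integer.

Tracking the set through each operation:
Start: {1, a, b, p}
Event 1 (remove a): removed. Set: {1, b, p}
Event 2 (remove b): removed. Set: {1, p}
Event 3 (remove 1): removed. Set: {p}
Event 4 (remove p): removed. Set: {}
Event 5 (remove x): not present, no change. Set: {}
Event 6 (remove a): not present, no change. Set: {}

Final set: {} (size 0)

Answer: 0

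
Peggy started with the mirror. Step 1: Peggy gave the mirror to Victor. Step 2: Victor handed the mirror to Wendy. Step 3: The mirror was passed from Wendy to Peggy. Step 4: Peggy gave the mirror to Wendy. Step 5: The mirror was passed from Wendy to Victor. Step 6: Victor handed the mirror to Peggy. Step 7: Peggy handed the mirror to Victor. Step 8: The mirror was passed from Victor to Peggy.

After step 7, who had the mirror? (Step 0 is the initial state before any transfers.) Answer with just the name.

Tracking the mirror holder through step 7:
After step 0 (start): Peggy
After step 1: Victor
After step 2: Wendy
After step 3: Peggy
After step 4: Wendy
After step 5: Victor
After step 6: Peggy
After step 7: Victor

At step 7, the holder is Victor.

Answer: Victor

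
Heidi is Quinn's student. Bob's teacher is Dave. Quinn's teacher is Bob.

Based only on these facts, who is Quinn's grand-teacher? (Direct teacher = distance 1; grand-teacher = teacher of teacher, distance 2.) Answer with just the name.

Answer: Dave

Derivation:
Reconstructing the teacher chain from the given facts:
  Dave -> Bob -> Quinn -> Heidi
(each arrow means 'teacher of the next')
Positions in the chain (0 = top):
  position of Dave: 0
  position of Bob: 1
  position of Quinn: 2
  position of Heidi: 3

Quinn is at position 2; the grand-teacher is 2 steps up the chain, i.e. position 0: Dave.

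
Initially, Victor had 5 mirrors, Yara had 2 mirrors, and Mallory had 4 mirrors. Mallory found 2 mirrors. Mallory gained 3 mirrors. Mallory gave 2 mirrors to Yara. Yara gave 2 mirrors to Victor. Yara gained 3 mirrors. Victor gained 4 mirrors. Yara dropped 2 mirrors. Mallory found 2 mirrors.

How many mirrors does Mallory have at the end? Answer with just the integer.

Answer: 9

Derivation:
Tracking counts step by step:
Start: Victor=5, Yara=2, Mallory=4
Event 1 (Mallory +2): Mallory: 4 -> 6. State: Victor=5, Yara=2, Mallory=6
Event 2 (Mallory +3): Mallory: 6 -> 9. State: Victor=5, Yara=2, Mallory=9
Event 3 (Mallory -> Yara, 2): Mallory: 9 -> 7, Yara: 2 -> 4. State: Victor=5, Yara=4, Mallory=7
Event 4 (Yara -> Victor, 2): Yara: 4 -> 2, Victor: 5 -> 7. State: Victor=7, Yara=2, Mallory=7
Event 5 (Yara +3): Yara: 2 -> 5. State: Victor=7, Yara=5, Mallory=7
Event 6 (Victor +4): Victor: 7 -> 11. State: Victor=11, Yara=5, Mallory=7
Event 7 (Yara -2): Yara: 5 -> 3. State: Victor=11, Yara=3, Mallory=7
Event 8 (Mallory +2): Mallory: 7 -> 9. State: Victor=11, Yara=3, Mallory=9

Mallory's final count: 9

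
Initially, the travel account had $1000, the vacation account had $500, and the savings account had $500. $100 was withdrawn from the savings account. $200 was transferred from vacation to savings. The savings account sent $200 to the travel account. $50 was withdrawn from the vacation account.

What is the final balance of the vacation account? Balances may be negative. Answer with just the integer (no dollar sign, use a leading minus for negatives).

Tracking account balances step by step:
Start: travel=1000, vacation=500, savings=500
Event 1 (withdraw 100 from savings): savings: 500 - 100 = 400. Balances: travel=1000, vacation=500, savings=400
Event 2 (transfer 200 vacation -> savings): vacation: 500 - 200 = 300, savings: 400 + 200 = 600. Balances: travel=1000, vacation=300, savings=600
Event 3 (transfer 200 savings -> travel): savings: 600 - 200 = 400, travel: 1000 + 200 = 1200. Balances: travel=1200, vacation=300, savings=400
Event 4 (withdraw 50 from vacation): vacation: 300 - 50 = 250. Balances: travel=1200, vacation=250, savings=400

Final balance of vacation: 250

Answer: 250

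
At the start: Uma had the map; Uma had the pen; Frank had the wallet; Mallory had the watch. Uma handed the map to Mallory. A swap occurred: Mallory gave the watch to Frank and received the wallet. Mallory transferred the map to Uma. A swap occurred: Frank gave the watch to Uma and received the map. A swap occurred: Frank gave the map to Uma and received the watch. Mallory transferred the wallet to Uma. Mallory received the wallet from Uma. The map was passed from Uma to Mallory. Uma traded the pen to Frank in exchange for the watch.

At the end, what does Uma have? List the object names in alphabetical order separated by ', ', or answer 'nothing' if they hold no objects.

Tracking all object holders:
Start: map:Uma, pen:Uma, wallet:Frank, watch:Mallory
Event 1 (give map: Uma -> Mallory). State: map:Mallory, pen:Uma, wallet:Frank, watch:Mallory
Event 2 (swap watch<->wallet: now watch:Frank, wallet:Mallory). State: map:Mallory, pen:Uma, wallet:Mallory, watch:Frank
Event 3 (give map: Mallory -> Uma). State: map:Uma, pen:Uma, wallet:Mallory, watch:Frank
Event 4 (swap watch<->map: now watch:Uma, map:Frank). State: map:Frank, pen:Uma, wallet:Mallory, watch:Uma
Event 5 (swap map<->watch: now map:Uma, watch:Frank). State: map:Uma, pen:Uma, wallet:Mallory, watch:Frank
Event 6 (give wallet: Mallory -> Uma). State: map:Uma, pen:Uma, wallet:Uma, watch:Frank
Event 7 (give wallet: Uma -> Mallory). State: map:Uma, pen:Uma, wallet:Mallory, watch:Frank
Event 8 (give map: Uma -> Mallory). State: map:Mallory, pen:Uma, wallet:Mallory, watch:Frank
Event 9 (swap pen<->watch: now pen:Frank, watch:Uma). State: map:Mallory, pen:Frank, wallet:Mallory, watch:Uma

Final state: map:Mallory, pen:Frank, wallet:Mallory, watch:Uma
Uma holds: watch.

Answer: watch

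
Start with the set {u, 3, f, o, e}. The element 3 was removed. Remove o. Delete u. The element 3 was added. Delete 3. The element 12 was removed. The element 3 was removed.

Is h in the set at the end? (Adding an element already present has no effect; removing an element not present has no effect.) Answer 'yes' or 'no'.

Answer: no

Derivation:
Tracking the set through each operation:
Start: {3, e, f, o, u}
Event 1 (remove 3): removed. Set: {e, f, o, u}
Event 2 (remove o): removed. Set: {e, f, u}
Event 3 (remove u): removed. Set: {e, f}
Event 4 (add 3): added. Set: {3, e, f}
Event 5 (remove 3): removed. Set: {e, f}
Event 6 (remove 12): not present, no change. Set: {e, f}
Event 7 (remove 3): not present, no change. Set: {e, f}

Final set: {e, f} (size 2)
h is NOT in the final set.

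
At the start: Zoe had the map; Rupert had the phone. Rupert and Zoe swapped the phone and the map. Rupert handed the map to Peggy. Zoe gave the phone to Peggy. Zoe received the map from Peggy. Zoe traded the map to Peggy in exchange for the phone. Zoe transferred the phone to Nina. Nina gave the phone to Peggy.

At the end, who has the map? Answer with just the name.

Answer: Peggy

Derivation:
Tracking all object holders:
Start: map:Zoe, phone:Rupert
Event 1 (swap phone<->map: now phone:Zoe, map:Rupert). State: map:Rupert, phone:Zoe
Event 2 (give map: Rupert -> Peggy). State: map:Peggy, phone:Zoe
Event 3 (give phone: Zoe -> Peggy). State: map:Peggy, phone:Peggy
Event 4 (give map: Peggy -> Zoe). State: map:Zoe, phone:Peggy
Event 5 (swap map<->phone: now map:Peggy, phone:Zoe). State: map:Peggy, phone:Zoe
Event 6 (give phone: Zoe -> Nina). State: map:Peggy, phone:Nina
Event 7 (give phone: Nina -> Peggy). State: map:Peggy, phone:Peggy

Final state: map:Peggy, phone:Peggy
The map is held by Peggy.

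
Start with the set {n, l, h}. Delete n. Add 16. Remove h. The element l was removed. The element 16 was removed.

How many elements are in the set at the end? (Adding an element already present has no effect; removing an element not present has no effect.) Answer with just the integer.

Answer: 0

Derivation:
Tracking the set through each operation:
Start: {h, l, n}
Event 1 (remove n): removed. Set: {h, l}
Event 2 (add 16): added. Set: {16, h, l}
Event 3 (remove h): removed. Set: {16, l}
Event 4 (remove l): removed. Set: {16}
Event 5 (remove 16): removed. Set: {}

Final set: {} (size 0)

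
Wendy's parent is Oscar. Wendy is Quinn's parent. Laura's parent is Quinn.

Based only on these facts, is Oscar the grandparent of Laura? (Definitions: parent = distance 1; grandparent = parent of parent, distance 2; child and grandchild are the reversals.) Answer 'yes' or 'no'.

Reconstructing the parent chain from the given facts:
  Oscar -> Wendy -> Quinn -> Laura
(each arrow means 'parent of the next')
Positions in the chain (0 = top):
  position of Oscar: 0
  position of Wendy: 1
  position of Quinn: 2
  position of Laura: 3

Oscar is at position 0, Laura is at position 3; signed distance (j - i) = 3.
'grandparent' requires j - i = 2. Actual distance is 3, so the relation does NOT hold.

Answer: no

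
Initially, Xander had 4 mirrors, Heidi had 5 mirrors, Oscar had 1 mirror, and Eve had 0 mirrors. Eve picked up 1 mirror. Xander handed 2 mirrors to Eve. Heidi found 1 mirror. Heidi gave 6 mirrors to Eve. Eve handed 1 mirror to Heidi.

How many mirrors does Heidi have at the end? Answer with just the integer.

Tracking counts step by step:
Start: Xander=4, Heidi=5, Oscar=1, Eve=0
Event 1 (Eve +1): Eve: 0 -> 1. State: Xander=4, Heidi=5, Oscar=1, Eve=1
Event 2 (Xander -> Eve, 2): Xander: 4 -> 2, Eve: 1 -> 3. State: Xander=2, Heidi=5, Oscar=1, Eve=3
Event 3 (Heidi +1): Heidi: 5 -> 6. State: Xander=2, Heidi=6, Oscar=1, Eve=3
Event 4 (Heidi -> Eve, 6): Heidi: 6 -> 0, Eve: 3 -> 9. State: Xander=2, Heidi=0, Oscar=1, Eve=9
Event 5 (Eve -> Heidi, 1): Eve: 9 -> 8, Heidi: 0 -> 1. State: Xander=2, Heidi=1, Oscar=1, Eve=8

Heidi's final count: 1

Answer: 1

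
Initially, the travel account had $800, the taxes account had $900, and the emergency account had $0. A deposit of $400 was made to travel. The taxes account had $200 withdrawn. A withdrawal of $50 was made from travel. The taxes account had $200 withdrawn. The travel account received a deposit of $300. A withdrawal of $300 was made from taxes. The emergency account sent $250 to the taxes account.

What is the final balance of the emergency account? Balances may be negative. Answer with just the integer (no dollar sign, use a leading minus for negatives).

Tracking account balances step by step:
Start: travel=800, taxes=900, emergency=0
Event 1 (deposit 400 to travel): travel: 800 + 400 = 1200. Balances: travel=1200, taxes=900, emergency=0
Event 2 (withdraw 200 from taxes): taxes: 900 - 200 = 700. Balances: travel=1200, taxes=700, emergency=0
Event 3 (withdraw 50 from travel): travel: 1200 - 50 = 1150. Balances: travel=1150, taxes=700, emergency=0
Event 4 (withdraw 200 from taxes): taxes: 700 - 200 = 500. Balances: travel=1150, taxes=500, emergency=0
Event 5 (deposit 300 to travel): travel: 1150 + 300 = 1450. Balances: travel=1450, taxes=500, emergency=0
Event 6 (withdraw 300 from taxes): taxes: 500 - 300 = 200. Balances: travel=1450, taxes=200, emergency=0
Event 7 (transfer 250 emergency -> taxes): emergency: 0 - 250 = -250, taxes: 200 + 250 = 450. Balances: travel=1450, taxes=450, emergency=-250

Final balance of emergency: -250

Answer: -250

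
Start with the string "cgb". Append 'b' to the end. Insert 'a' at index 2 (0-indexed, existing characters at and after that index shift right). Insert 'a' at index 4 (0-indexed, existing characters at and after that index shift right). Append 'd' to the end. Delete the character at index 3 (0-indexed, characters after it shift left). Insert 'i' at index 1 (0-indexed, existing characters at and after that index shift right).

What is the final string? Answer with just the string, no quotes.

Answer: cigaabd

Derivation:
Applying each edit step by step:
Start: "cgb"
Op 1 (append 'b'): "cgb" -> "cgbb"
Op 2 (insert 'a' at idx 2): "cgbb" -> "cgabb"
Op 3 (insert 'a' at idx 4): "cgabb" -> "cgabab"
Op 4 (append 'd'): "cgabab" -> "cgababd"
Op 5 (delete idx 3 = 'b'): "cgababd" -> "cgaabd"
Op 6 (insert 'i' at idx 1): "cgaabd" -> "cigaabd"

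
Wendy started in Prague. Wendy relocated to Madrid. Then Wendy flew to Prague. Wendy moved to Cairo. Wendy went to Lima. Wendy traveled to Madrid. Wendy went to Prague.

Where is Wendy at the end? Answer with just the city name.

Answer: Prague

Derivation:
Tracking Wendy's location:
Start: Wendy is in Prague.
After move 1: Prague -> Madrid. Wendy is in Madrid.
After move 2: Madrid -> Prague. Wendy is in Prague.
After move 3: Prague -> Cairo. Wendy is in Cairo.
After move 4: Cairo -> Lima. Wendy is in Lima.
After move 5: Lima -> Madrid. Wendy is in Madrid.
After move 6: Madrid -> Prague. Wendy is in Prague.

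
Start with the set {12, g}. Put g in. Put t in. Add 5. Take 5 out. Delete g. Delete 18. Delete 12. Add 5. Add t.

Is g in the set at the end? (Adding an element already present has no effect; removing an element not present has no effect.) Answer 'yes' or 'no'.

Answer: no

Derivation:
Tracking the set through each operation:
Start: {12, g}
Event 1 (add g): already present, no change. Set: {12, g}
Event 2 (add t): added. Set: {12, g, t}
Event 3 (add 5): added. Set: {12, 5, g, t}
Event 4 (remove 5): removed. Set: {12, g, t}
Event 5 (remove g): removed. Set: {12, t}
Event 6 (remove 18): not present, no change. Set: {12, t}
Event 7 (remove 12): removed. Set: {t}
Event 8 (add 5): added. Set: {5, t}
Event 9 (add t): already present, no change. Set: {5, t}

Final set: {5, t} (size 2)
g is NOT in the final set.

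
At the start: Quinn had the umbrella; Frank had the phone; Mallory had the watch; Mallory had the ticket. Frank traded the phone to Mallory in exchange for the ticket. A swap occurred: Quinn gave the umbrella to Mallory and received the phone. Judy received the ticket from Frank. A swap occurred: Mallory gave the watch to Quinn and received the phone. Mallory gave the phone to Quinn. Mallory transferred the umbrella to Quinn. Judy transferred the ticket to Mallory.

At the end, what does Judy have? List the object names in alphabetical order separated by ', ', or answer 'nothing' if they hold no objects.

Tracking all object holders:
Start: umbrella:Quinn, phone:Frank, watch:Mallory, ticket:Mallory
Event 1 (swap phone<->ticket: now phone:Mallory, ticket:Frank). State: umbrella:Quinn, phone:Mallory, watch:Mallory, ticket:Frank
Event 2 (swap umbrella<->phone: now umbrella:Mallory, phone:Quinn). State: umbrella:Mallory, phone:Quinn, watch:Mallory, ticket:Frank
Event 3 (give ticket: Frank -> Judy). State: umbrella:Mallory, phone:Quinn, watch:Mallory, ticket:Judy
Event 4 (swap watch<->phone: now watch:Quinn, phone:Mallory). State: umbrella:Mallory, phone:Mallory, watch:Quinn, ticket:Judy
Event 5 (give phone: Mallory -> Quinn). State: umbrella:Mallory, phone:Quinn, watch:Quinn, ticket:Judy
Event 6 (give umbrella: Mallory -> Quinn). State: umbrella:Quinn, phone:Quinn, watch:Quinn, ticket:Judy
Event 7 (give ticket: Judy -> Mallory). State: umbrella:Quinn, phone:Quinn, watch:Quinn, ticket:Mallory

Final state: umbrella:Quinn, phone:Quinn, watch:Quinn, ticket:Mallory
Judy holds: (nothing).

Answer: nothing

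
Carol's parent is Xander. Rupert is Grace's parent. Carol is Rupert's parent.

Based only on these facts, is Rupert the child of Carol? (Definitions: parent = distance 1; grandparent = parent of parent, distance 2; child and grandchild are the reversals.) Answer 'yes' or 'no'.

Reconstructing the parent chain from the given facts:
  Xander -> Carol -> Rupert -> Grace
(each arrow means 'parent of the next')
Positions in the chain (0 = top):
  position of Xander: 0
  position of Carol: 1
  position of Rupert: 2
  position of Grace: 3

Rupert is at position 2, Carol is at position 1; signed distance (j - i) = -1.
'child' requires j - i = -1. Actual distance is -1, so the relation HOLDS.

Answer: yes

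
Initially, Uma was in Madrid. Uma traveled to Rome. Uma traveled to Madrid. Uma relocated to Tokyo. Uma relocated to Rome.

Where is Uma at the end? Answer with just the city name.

Answer: Rome

Derivation:
Tracking Uma's location:
Start: Uma is in Madrid.
After move 1: Madrid -> Rome. Uma is in Rome.
After move 2: Rome -> Madrid. Uma is in Madrid.
After move 3: Madrid -> Tokyo. Uma is in Tokyo.
After move 4: Tokyo -> Rome. Uma is in Rome.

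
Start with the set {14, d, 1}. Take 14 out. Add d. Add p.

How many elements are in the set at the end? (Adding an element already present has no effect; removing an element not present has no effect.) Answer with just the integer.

Answer: 3

Derivation:
Tracking the set through each operation:
Start: {1, 14, d}
Event 1 (remove 14): removed. Set: {1, d}
Event 2 (add d): already present, no change. Set: {1, d}
Event 3 (add p): added. Set: {1, d, p}

Final set: {1, d, p} (size 3)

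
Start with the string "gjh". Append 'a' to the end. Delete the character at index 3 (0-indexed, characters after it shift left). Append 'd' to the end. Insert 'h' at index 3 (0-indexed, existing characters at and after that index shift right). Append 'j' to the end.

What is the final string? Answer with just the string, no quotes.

Applying each edit step by step:
Start: "gjh"
Op 1 (append 'a'): "gjh" -> "gjha"
Op 2 (delete idx 3 = 'a'): "gjha" -> "gjh"
Op 3 (append 'd'): "gjh" -> "gjhd"
Op 4 (insert 'h' at idx 3): "gjhd" -> "gjhhd"
Op 5 (append 'j'): "gjhhd" -> "gjhhdj"

Answer: gjhhdj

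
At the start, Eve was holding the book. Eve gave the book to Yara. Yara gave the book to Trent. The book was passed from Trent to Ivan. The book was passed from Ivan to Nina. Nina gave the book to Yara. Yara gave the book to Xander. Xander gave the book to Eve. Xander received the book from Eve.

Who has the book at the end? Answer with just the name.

Answer: Xander

Derivation:
Tracking the book through each event:
Start: Eve has the book.
After event 1: Yara has the book.
After event 2: Trent has the book.
After event 3: Ivan has the book.
After event 4: Nina has the book.
After event 5: Yara has the book.
After event 6: Xander has the book.
After event 7: Eve has the book.
After event 8: Xander has the book.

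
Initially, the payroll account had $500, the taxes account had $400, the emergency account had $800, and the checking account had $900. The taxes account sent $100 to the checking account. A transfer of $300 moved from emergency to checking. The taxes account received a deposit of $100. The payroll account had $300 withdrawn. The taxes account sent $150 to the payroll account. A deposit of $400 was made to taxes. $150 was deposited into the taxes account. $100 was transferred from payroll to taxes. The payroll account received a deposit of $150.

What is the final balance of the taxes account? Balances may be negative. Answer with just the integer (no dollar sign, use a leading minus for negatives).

Tracking account balances step by step:
Start: payroll=500, taxes=400, emergency=800, checking=900
Event 1 (transfer 100 taxes -> checking): taxes: 400 - 100 = 300, checking: 900 + 100 = 1000. Balances: payroll=500, taxes=300, emergency=800, checking=1000
Event 2 (transfer 300 emergency -> checking): emergency: 800 - 300 = 500, checking: 1000 + 300 = 1300. Balances: payroll=500, taxes=300, emergency=500, checking=1300
Event 3 (deposit 100 to taxes): taxes: 300 + 100 = 400. Balances: payroll=500, taxes=400, emergency=500, checking=1300
Event 4 (withdraw 300 from payroll): payroll: 500 - 300 = 200. Balances: payroll=200, taxes=400, emergency=500, checking=1300
Event 5 (transfer 150 taxes -> payroll): taxes: 400 - 150 = 250, payroll: 200 + 150 = 350. Balances: payroll=350, taxes=250, emergency=500, checking=1300
Event 6 (deposit 400 to taxes): taxes: 250 + 400 = 650. Balances: payroll=350, taxes=650, emergency=500, checking=1300
Event 7 (deposit 150 to taxes): taxes: 650 + 150 = 800. Balances: payroll=350, taxes=800, emergency=500, checking=1300
Event 8 (transfer 100 payroll -> taxes): payroll: 350 - 100 = 250, taxes: 800 + 100 = 900. Balances: payroll=250, taxes=900, emergency=500, checking=1300
Event 9 (deposit 150 to payroll): payroll: 250 + 150 = 400. Balances: payroll=400, taxes=900, emergency=500, checking=1300

Final balance of taxes: 900

Answer: 900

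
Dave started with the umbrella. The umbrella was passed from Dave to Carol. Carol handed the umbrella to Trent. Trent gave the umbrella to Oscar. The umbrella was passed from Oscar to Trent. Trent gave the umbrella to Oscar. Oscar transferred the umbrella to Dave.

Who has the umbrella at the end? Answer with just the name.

Tracking the umbrella through each event:
Start: Dave has the umbrella.
After event 1: Carol has the umbrella.
After event 2: Trent has the umbrella.
After event 3: Oscar has the umbrella.
After event 4: Trent has the umbrella.
After event 5: Oscar has the umbrella.
After event 6: Dave has the umbrella.

Answer: Dave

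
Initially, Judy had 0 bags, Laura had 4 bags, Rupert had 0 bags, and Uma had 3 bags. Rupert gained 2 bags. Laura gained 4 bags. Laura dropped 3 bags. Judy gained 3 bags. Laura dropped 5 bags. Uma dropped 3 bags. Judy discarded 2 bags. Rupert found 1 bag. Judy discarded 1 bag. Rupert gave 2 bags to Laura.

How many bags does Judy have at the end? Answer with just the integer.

Answer: 0

Derivation:
Tracking counts step by step:
Start: Judy=0, Laura=4, Rupert=0, Uma=3
Event 1 (Rupert +2): Rupert: 0 -> 2. State: Judy=0, Laura=4, Rupert=2, Uma=3
Event 2 (Laura +4): Laura: 4 -> 8. State: Judy=0, Laura=8, Rupert=2, Uma=3
Event 3 (Laura -3): Laura: 8 -> 5. State: Judy=0, Laura=5, Rupert=2, Uma=3
Event 4 (Judy +3): Judy: 0 -> 3. State: Judy=3, Laura=5, Rupert=2, Uma=3
Event 5 (Laura -5): Laura: 5 -> 0. State: Judy=3, Laura=0, Rupert=2, Uma=3
Event 6 (Uma -3): Uma: 3 -> 0. State: Judy=3, Laura=0, Rupert=2, Uma=0
Event 7 (Judy -2): Judy: 3 -> 1. State: Judy=1, Laura=0, Rupert=2, Uma=0
Event 8 (Rupert +1): Rupert: 2 -> 3. State: Judy=1, Laura=0, Rupert=3, Uma=0
Event 9 (Judy -1): Judy: 1 -> 0. State: Judy=0, Laura=0, Rupert=3, Uma=0
Event 10 (Rupert -> Laura, 2): Rupert: 3 -> 1, Laura: 0 -> 2. State: Judy=0, Laura=2, Rupert=1, Uma=0

Judy's final count: 0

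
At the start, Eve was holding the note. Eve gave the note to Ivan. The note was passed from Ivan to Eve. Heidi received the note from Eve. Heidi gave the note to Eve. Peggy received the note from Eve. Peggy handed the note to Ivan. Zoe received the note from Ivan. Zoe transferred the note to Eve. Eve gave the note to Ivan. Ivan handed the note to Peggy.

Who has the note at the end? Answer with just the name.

Tracking the note through each event:
Start: Eve has the note.
After event 1: Ivan has the note.
After event 2: Eve has the note.
After event 3: Heidi has the note.
After event 4: Eve has the note.
After event 5: Peggy has the note.
After event 6: Ivan has the note.
After event 7: Zoe has the note.
After event 8: Eve has the note.
After event 9: Ivan has the note.
After event 10: Peggy has the note.

Answer: Peggy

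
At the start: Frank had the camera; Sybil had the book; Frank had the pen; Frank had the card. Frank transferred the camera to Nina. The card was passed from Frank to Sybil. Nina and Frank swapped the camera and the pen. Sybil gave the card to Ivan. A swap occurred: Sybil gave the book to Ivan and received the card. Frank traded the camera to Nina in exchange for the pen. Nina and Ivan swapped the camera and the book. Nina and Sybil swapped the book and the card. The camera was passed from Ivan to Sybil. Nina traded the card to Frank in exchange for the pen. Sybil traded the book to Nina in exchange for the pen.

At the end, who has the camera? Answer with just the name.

Tracking all object holders:
Start: camera:Frank, book:Sybil, pen:Frank, card:Frank
Event 1 (give camera: Frank -> Nina). State: camera:Nina, book:Sybil, pen:Frank, card:Frank
Event 2 (give card: Frank -> Sybil). State: camera:Nina, book:Sybil, pen:Frank, card:Sybil
Event 3 (swap camera<->pen: now camera:Frank, pen:Nina). State: camera:Frank, book:Sybil, pen:Nina, card:Sybil
Event 4 (give card: Sybil -> Ivan). State: camera:Frank, book:Sybil, pen:Nina, card:Ivan
Event 5 (swap book<->card: now book:Ivan, card:Sybil). State: camera:Frank, book:Ivan, pen:Nina, card:Sybil
Event 6 (swap camera<->pen: now camera:Nina, pen:Frank). State: camera:Nina, book:Ivan, pen:Frank, card:Sybil
Event 7 (swap camera<->book: now camera:Ivan, book:Nina). State: camera:Ivan, book:Nina, pen:Frank, card:Sybil
Event 8 (swap book<->card: now book:Sybil, card:Nina). State: camera:Ivan, book:Sybil, pen:Frank, card:Nina
Event 9 (give camera: Ivan -> Sybil). State: camera:Sybil, book:Sybil, pen:Frank, card:Nina
Event 10 (swap card<->pen: now card:Frank, pen:Nina). State: camera:Sybil, book:Sybil, pen:Nina, card:Frank
Event 11 (swap book<->pen: now book:Nina, pen:Sybil). State: camera:Sybil, book:Nina, pen:Sybil, card:Frank

Final state: camera:Sybil, book:Nina, pen:Sybil, card:Frank
The camera is held by Sybil.

Answer: Sybil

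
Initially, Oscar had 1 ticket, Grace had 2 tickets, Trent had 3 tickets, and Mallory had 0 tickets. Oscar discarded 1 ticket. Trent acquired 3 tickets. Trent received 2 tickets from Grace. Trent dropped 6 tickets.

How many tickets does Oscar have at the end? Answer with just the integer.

Answer: 0

Derivation:
Tracking counts step by step:
Start: Oscar=1, Grace=2, Trent=3, Mallory=0
Event 1 (Oscar -1): Oscar: 1 -> 0. State: Oscar=0, Grace=2, Trent=3, Mallory=0
Event 2 (Trent +3): Trent: 3 -> 6. State: Oscar=0, Grace=2, Trent=6, Mallory=0
Event 3 (Grace -> Trent, 2): Grace: 2 -> 0, Trent: 6 -> 8. State: Oscar=0, Grace=0, Trent=8, Mallory=0
Event 4 (Trent -6): Trent: 8 -> 2. State: Oscar=0, Grace=0, Trent=2, Mallory=0

Oscar's final count: 0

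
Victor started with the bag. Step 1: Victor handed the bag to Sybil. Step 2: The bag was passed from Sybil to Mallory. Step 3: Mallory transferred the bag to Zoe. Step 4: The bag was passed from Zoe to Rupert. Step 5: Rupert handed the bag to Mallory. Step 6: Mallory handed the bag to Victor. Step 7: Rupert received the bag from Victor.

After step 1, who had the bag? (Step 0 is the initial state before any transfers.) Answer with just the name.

Tracking the bag holder through step 1:
After step 0 (start): Victor
After step 1: Sybil

At step 1, the holder is Sybil.

Answer: Sybil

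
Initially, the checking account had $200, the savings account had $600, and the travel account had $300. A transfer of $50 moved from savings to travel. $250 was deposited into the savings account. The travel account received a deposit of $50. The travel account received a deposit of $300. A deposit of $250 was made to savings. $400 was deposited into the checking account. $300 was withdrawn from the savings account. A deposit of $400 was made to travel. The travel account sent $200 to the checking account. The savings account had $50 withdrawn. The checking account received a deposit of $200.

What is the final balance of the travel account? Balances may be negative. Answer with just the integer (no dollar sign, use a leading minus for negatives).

Tracking account balances step by step:
Start: checking=200, savings=600, travel=300
Event 1 (transfer 50 savings -> travel): savings: 600 - 50 = 550, travel: 300 + 50 = 350. Balances: checking=200, savings=550, travel=350
Event 2 (deposit 250 to savings): savings: 550 + 250 = 800. Balances: checking=200, savings=800, travel=350
Event 3 (deposit 50 to travel): travel: 350 + 50 = 400. Balances: checking=200, savings=800, travel=400
Event 4 (deposit 300 to travel): travel: 400 + 300 = 700. Balances: checking=200, savings=800, travel=700
Event 5 (deposit 250 to savings): savings: 800 + 250 = 1050. Balances: checking=200, savings=1050, travel=700
Event 6 (deposit 400 to checking): checking: 200 + 400 = 600. Balances: checking=600, savings=1050, travel=700
Event 7 (withdraw 300 from savings): savings: 1050 - 300 = 750. Balances: checking=600, savings=750, travel=700
Event 8 (deposit 400 to travel): travel: 700 + 400 = 1100. Balances: checking=600, savings=750, travel=1100
Event 9 (transfer 200 travel -> checking): travel: 1100 - 200 = 900, checking: 600 + 200 = 800. Balances: checking=800, savings=750, travel=900
Event 10 (withdraw 50 from savings): savings: 750 - 50 = 700. Balances: checking=800, savings=700, travel=900
Event 11 (deposit 200 to checking): checking: 800 + 200 = 1000. Balances: checking=1000, savings=700, travel=900

Final balance of travel: 900

Answer: 900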